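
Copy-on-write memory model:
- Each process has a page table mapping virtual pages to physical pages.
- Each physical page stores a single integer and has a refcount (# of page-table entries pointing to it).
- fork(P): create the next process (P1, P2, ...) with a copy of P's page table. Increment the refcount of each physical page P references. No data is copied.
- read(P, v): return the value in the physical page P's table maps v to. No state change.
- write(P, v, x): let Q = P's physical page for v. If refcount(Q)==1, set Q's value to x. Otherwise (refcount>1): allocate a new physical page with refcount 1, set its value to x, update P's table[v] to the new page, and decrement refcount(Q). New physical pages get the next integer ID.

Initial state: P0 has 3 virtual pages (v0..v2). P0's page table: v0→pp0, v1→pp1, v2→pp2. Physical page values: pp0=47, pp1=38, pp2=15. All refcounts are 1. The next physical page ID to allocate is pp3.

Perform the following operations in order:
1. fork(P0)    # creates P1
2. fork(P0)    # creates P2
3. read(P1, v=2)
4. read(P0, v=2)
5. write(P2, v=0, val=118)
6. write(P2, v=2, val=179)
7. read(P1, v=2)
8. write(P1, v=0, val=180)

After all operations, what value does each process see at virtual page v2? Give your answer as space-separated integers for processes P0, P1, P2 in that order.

Answer: 15 15 179

Derivation:
Op 1: fork(P0) -> P1. 3 ppages; refcounts: pp0:2 pp1:2 pp2:2
Op 2: fork(P0) -> P2. 3 ppages; refcounts: pp0:3 pp1:3 pp2:3
Op 3: read(P1, v2) -> 15. No state change.
Op 4: read(P0, v2) -> 15. No state change.
Op 5: write(P2, v0, 118). refcount(pp0)=3>1 -> COPY to pp3. 4 ppages; refcounts: pp0:2 pp1:3 pp2:3 pp3:1
Op 6: write(P2, v2, 179). refcount(pp2)=3>1 -> COPY to pp4. 5 ppages; refcounts: pp0:2 pp1:3 pp2:2 pp3:1 pp4:1
Op 7: read(P1, v2) -> 15. No state change.
Op 8: write(P1, v0, 180). refcount(pp0)=2>1 -> COPY to pp5. 6 ppages; refcounts: pp0:1 pp1:3 pp2:2 pp3:1 pp4:1 pp5:1
P0: v2 -> pp2 = 15
P1: v2 -> pp2 = 15
P2: v2 -> pp4 = 179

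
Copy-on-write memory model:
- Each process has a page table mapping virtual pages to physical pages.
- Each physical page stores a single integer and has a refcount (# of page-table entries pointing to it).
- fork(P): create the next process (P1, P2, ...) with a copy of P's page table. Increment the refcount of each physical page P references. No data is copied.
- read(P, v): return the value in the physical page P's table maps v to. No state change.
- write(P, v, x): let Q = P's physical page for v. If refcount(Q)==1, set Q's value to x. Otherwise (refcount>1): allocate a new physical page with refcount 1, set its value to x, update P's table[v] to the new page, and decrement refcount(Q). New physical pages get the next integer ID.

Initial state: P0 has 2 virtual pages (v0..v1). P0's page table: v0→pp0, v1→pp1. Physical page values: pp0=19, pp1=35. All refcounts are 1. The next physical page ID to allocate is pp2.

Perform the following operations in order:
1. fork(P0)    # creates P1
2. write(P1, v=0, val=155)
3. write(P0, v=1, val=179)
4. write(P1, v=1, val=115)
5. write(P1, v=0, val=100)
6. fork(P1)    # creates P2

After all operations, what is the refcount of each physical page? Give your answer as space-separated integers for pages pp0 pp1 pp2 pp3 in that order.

Op 1: fork(P0) -> P1. 2 ppages; refcounts: pp0:2 pp1:2
Op 2: write(P1, v0, 155). refcount(pp0)=2>1 -> COPY to pp2. 3 ppages; refcounts: pp0:1 pp1:2 pp2:1
Op 3: write(P0, v1, 179). refcount(pp1)=2>1 -> COPY to pp3. 4 ppages; refcounts: pp0:1 pp1:1 pp2:1 pp3:1
Op 4: write(P1, v1, 115). refcount(pp1)=1 -> write in place. 4 ppages; refcounts: pp0:1 pp1:1 pp2:1 pp3:1
Op 5: write(P1, v0, 100). refcount(pp2)=1 -> write in place. 4 ppages; refcounts: pp0:1 pp1:1 pp2:1 pp3:1
Op 6: fork(P1) -> P2. 4 ppages; refcounts: pp0:1 pp1:2 pp2:2 pp3:1

Answer: 1 2 2 1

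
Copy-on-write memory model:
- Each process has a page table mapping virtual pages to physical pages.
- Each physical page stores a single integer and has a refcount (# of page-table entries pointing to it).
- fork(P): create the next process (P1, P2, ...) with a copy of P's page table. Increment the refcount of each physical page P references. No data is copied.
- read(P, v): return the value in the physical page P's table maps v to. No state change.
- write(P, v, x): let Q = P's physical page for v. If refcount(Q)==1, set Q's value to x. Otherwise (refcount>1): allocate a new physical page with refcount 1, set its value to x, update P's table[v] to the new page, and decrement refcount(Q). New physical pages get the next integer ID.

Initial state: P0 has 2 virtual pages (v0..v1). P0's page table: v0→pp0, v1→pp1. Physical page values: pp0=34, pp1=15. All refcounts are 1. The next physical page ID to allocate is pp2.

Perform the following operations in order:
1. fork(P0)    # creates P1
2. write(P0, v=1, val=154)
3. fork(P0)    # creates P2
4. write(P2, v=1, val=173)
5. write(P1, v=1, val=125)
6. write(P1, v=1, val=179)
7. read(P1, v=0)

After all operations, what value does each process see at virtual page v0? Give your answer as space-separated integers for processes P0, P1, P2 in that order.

Answer: 34 34 34

Derivation:
Op 1: fork(P0) -> P1. 2 ppages; refcounts: pp0:2 pp1:2
Op 2: write(P0, v1, 154). refcount(pp1)=2>1 -> COPY to pp2. 3 ppages; refcounts: pp0:2 pp1:1 pp2:1
Op 3: fork(P0) -> P2. 3 ppages; refcounts: pp0:3 pp1:1 pp2:2
Op 4: write(P2, v1, 173). refcount(pp2)=2>1 -> COPY to pp3. 4 ppages; refcounts: pp0:3 pp1:1 pp2:1 pp3:1
Op 5: write(P1, v1, 125). refcount(pp1)=1 -> write in place. 4 ppages; refcounts: pp0:3 pp1:1 pp2:1 pp3:1
Op 6: write(P1, v1, 179). refcount(pp1)=1 -> write in place. 4 ppages; refcounts: pp0:3 pp1:1 pp2:1 pp3:1
Op 7: read(P1, v0) -> 34. No state change.
P0: v0 -> pp0 = 34
P1: v0 -> pp0 = 34
P2: v0 -> pp0 = 34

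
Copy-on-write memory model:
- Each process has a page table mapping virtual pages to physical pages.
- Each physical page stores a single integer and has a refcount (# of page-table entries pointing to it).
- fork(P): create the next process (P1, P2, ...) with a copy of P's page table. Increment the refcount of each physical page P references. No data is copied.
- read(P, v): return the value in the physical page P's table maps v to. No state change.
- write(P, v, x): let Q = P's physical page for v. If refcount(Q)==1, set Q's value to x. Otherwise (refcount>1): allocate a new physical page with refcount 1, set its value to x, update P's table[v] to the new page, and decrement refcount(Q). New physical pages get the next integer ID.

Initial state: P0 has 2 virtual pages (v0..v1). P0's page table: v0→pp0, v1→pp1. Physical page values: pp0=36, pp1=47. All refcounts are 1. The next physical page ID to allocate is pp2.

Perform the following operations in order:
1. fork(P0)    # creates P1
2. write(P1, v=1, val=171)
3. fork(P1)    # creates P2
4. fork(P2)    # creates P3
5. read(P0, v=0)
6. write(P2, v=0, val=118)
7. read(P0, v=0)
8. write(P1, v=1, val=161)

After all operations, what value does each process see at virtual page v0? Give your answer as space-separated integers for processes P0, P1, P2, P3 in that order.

Answer: 36 36 118 36

Derivation:
Op 1: fork(P0) -> P1. 2 ppages; refcounts: pp0:2 pp1:2
Op 2: write(P1, v1, 171). refcount(pp1)=2>1 -> COPY to pp2. 3 ppages; refcounts: pp0:2 pp1:1 pp2:1
Op 3: fork(P1) -> P2. 3 ppages; refcounts: pp0:3 pp1:1 pp2:2
Op 4: fork(P2) -> P3. 3 ppages; refcounts: pp0:4 pp1:1 pp2:3
Op 5: read(P0, v0) -> 36. No state change.
Op 6: write(P2, v0, 118). refcount(pp0)=4>1 -> COPY to pp3. 4 ppages; refcounts: pp0:3 pp1:1 pp2:3 pp3:1
Op 7: read(P0, v0) -> 36. No state change.
Op 8: write(P1, v1, 161). refcount(pp2)=3>1 -> COPY to pp4. 5 ppages; refcounts: pp0:3 pp1:1 pp2:2 pp3:1 pp4:1
P0: v0 -> pp0 = 36
P1: v0 -> pp0 = 36
P2: v0 -> pp3 = 118
P3: v0 -> pp0 = 36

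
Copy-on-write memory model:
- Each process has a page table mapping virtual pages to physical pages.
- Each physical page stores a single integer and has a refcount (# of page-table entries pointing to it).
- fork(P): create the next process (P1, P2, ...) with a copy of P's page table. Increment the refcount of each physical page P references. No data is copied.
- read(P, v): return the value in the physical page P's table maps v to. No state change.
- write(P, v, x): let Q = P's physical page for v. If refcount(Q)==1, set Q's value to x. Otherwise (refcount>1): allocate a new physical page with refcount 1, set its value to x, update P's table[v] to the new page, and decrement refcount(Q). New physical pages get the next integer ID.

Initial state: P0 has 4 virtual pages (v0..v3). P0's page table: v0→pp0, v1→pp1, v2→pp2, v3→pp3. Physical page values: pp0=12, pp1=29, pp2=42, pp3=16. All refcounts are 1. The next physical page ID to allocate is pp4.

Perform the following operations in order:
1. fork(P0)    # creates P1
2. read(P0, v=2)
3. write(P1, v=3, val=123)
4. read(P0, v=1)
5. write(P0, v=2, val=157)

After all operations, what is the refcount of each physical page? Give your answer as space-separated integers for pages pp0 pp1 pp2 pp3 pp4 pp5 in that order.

Op 1: fork(P0) -> P1. 4 ppages; refcounts: pp0:2 pp1:2 pp2:2 pp3:2
Op 2: read(P0, v2) -> 42. No state change.
Op 3: write(P1, v3, 123). refcount(pp3)=2>1 -> COPY to pp4. 5 ppages; refcounts: pp0:2 pp1:2 pp2:2 pp3:1 pp4:1
Op 4: read(P0, v1) -> 29. No state change.
Op 5: write(P0, v2, 157). refcount(pp2)=2>1 -> COPY to pp5. 6 ppages; refcounts: pp0:2 pp1:2 pp2:1 pp3:1 pp4:1 pp5:1

Answer: 2 2 1 1 1 1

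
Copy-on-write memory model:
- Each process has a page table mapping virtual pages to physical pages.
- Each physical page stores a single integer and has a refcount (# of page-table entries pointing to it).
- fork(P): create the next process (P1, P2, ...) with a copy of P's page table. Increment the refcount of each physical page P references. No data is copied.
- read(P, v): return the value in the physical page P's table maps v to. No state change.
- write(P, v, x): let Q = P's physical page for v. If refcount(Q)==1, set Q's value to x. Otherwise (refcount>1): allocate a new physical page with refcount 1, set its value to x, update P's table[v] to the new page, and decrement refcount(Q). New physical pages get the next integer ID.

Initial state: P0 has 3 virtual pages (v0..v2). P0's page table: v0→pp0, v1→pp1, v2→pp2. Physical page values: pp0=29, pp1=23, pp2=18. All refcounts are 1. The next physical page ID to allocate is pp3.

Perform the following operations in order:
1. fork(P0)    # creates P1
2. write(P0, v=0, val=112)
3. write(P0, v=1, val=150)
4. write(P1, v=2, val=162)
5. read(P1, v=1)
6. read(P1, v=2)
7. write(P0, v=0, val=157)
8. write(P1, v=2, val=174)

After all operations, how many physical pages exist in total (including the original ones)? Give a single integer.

Answer: 6

Derivation:
Op 1: fork(P0) -> P1. 3 ppages; refcounts: pp0:2 pp1:2 pp2:2
Op 2: write(P0, v0, 112). refcount(pp0)=2>1 -> COPY to pp3. 4 ppages; refcounts: pp0:1 pp1:2 pp2:2 pp3:1
Op 3: write(P0, v1, 150). refcount(pp1)=2>1 -> COPY to pp4. 5 ppages; refcounts: pp0:1 pp1:1 pp2:2 pp3:1 pp4:1
Op 4: write(P1, v2, 162). refcount(pp2)=2>1 -> COPY to pp5. 6 ppages; refcounts: pp0:1 pp1:1 pp2:1 pp3:1 pp4:1 pp5:1
Op 5: read(P1, v1) -> 23. No state change.
Op 6: read(P1, v2) -> 162. No state change.
Op 7: write(P0, v0, 157). refcount(pp3)=1 -> write in place. 6 ppages; refcounts: pp0:1 pp1:1 pp2:1 pp3:1 pp4:1 pp5:1
Op 8: write(P1, v2, 174). refcount(pp5)=1 -> write in place. 6 ppages; refcounts: pp0:1 pp1:1 pp2:1 pp3:1 pp4:1 pp5:1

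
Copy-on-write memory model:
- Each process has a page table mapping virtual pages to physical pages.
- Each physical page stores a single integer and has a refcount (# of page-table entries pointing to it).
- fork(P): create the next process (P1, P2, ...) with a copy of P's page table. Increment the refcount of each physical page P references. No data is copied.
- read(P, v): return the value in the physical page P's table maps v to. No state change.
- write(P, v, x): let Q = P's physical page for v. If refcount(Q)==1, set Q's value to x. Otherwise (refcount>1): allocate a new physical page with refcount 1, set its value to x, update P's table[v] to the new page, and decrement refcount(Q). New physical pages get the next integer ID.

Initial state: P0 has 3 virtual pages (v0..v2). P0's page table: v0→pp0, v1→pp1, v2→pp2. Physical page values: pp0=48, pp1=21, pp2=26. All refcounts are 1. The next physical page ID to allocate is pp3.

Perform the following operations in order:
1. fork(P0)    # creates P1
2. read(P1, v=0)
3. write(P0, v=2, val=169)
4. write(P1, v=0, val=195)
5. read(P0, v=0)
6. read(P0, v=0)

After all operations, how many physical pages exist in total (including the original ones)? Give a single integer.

Answer: 5

Derivation:
Op 1: fork(P0) -> P1. 3 ppages; refcounts: pp0:2 pp1:2 pp2:2
Op 2: read(P1, v0) -> 48. No state change.
Op 3: write(P0, v2, 169). refcount(pp2)=2>1 -> COPY to pp3. 4 ppages; refcounts: pp0:2 pp1:2 pp2:1 pp3:1
Op 4: write(P1, v0, 195). refcount(pp0)=2>1 -> COPY to pp4. 5 ppages; refcounts: pp0:1 pp1:2 pp2:1 pp3:1 pp4:1
Op 5: read(P0, v0) -> 48. No state change.
Op 6: read(P0, v0) -> 48. No state change.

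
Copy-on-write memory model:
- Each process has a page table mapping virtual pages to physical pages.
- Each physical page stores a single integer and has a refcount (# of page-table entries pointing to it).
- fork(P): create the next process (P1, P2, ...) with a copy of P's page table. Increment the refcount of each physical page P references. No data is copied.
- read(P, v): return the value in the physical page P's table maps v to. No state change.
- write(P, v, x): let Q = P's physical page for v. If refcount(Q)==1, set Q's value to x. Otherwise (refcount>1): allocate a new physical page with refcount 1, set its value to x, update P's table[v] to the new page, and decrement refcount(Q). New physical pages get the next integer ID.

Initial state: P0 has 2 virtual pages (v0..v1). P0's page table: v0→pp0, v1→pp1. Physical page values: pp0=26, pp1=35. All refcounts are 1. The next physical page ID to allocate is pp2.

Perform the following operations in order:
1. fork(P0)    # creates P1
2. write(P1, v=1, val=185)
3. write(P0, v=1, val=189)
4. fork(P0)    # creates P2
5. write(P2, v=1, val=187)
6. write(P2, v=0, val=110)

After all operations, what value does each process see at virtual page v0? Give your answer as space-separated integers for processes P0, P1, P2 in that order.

Op 1: fork(P0) -> P1. 2 ppages; refcounts: pp0:2 pp1:2
Op 2: write(P1, v1, 185). refcount(pp1)=2>1 -> COPY to pp2. 3 ppages; refcounts: pp0:2 pp1:1 pp2:1
Op 3: write(P0, v1, 189). refcount(pp1)=1 -> write in place. 3 ppages; refcounts: pp0:2 pp1:1 pp2:1
Op 4: fork(P0) -> P2. 3 ppages; refcounts: pp0:3 pp1:2 pp2:1
Op 5: write(P2, v1, 187). refcount(pp1)=2>1 -> COPY to pp3. 4 ppages; refcounts: pp0:3 pp1:1 pp2:1 pp3:1
Op 6: write(P2, v0, 110). refcount(pp0)=3>1 -> COPY to pp4. 5 ppages; refcounts: pp0:2 pp1:1 pp2:1 pp3:1 pp4:1
P0: v0 -> pp0 = 26
P1: v0 -> pp0 = 26
P2: v0 -> pp4 = 110

Answer: 26 26 110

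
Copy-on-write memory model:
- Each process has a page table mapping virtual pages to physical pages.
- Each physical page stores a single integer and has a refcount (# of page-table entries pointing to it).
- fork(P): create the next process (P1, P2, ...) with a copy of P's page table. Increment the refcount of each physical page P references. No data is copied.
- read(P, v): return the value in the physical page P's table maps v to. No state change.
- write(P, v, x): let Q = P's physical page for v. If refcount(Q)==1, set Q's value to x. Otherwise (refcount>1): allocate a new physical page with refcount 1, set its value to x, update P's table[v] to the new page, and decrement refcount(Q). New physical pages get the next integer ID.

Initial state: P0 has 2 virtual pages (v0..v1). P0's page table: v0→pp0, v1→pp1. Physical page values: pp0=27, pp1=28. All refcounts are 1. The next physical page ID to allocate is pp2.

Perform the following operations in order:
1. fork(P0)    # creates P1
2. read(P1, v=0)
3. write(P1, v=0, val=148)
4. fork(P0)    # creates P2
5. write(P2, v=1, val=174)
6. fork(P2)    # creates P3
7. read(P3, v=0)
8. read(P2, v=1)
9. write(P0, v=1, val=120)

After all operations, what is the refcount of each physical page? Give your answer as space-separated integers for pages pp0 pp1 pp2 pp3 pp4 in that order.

Answer: 3 1 1 2 1

Derivation:
Op 1: fork(P0) -> P1. 2 ppages; refcounts: pp0:2 pp1:2
Op 2: read(P1, v0) -> 27. No state change.
Op 3: write(P1, v0, 148). refcount(pp0)=2>1 -> COPY to pp2. 3 ppages; refcounts: pp0:1 pp1:2 pp2:1
Op 4: fork(P0) -> P2. 3 ppages; refcounts: pp0:2 pp1:3 pp2:1
Op 5: write(P2, v1, 174). refcount(pp1)=3>1 -> COPY to pp3. 4 ppages; refcounts: pp0:2 pp1:2 pp2:1 pp3:1
Op 6: fork(P2) -> P3. 4 ppages; refcounts: pp0:3 pp1:2 pp2:1 pp3:2
Op 7: read(P3, v0) -> 27. No state change.
Op 8: read(P2, v1) -> 174. No state change.
Op 9: write(P0, v1, 120). refcount(pp1)=2>1 -> COPY to pp4. 5 ppages; refcounts: pp0:3 pp1:1 pp2:1 pp3:2 pp4:1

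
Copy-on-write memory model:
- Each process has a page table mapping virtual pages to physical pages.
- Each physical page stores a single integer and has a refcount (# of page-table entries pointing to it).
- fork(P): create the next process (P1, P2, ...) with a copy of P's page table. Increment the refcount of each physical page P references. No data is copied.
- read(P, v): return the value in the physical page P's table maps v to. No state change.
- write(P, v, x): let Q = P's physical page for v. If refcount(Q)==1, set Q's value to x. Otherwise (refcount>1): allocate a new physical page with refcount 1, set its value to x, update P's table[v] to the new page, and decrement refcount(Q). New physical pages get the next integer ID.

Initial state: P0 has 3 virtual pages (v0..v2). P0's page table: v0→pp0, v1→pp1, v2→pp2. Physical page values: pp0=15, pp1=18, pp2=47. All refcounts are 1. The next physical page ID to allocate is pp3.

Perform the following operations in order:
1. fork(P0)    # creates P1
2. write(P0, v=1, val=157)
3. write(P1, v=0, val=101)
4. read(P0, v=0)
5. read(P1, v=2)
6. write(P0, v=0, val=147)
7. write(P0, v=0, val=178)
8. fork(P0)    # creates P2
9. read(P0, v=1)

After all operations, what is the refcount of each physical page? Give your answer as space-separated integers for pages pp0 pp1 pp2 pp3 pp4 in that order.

Op 1: fork(P0) -> P1. 3 ppages; refcounts: pp0:2 pp1:2 pp2:2
Op 2: write(P0, v1, 157). refcount(pp1)=2>1 -> COPY to pp3. 4 ppages; refcounts: pp0:2 pp1:1 pp2:2 pp3:1
Op 3: write(P1, v0, 101). refcount(pp0)=2>1 -> COPY to pp4. 5 ppages; refcounts: pp0:1 pp1:1 pp2:2 pp3:1 pp4:1
Op 4: read(P0, v0) -> 15. No state change.
Op 5: read(P1, v2) -> 47. No state change.
Op 6: write(P0, v0, 147). refcount(pp0)=1 -> write in place. 5 ppages; refcounts: pp0:1 pp1:1 pp2:2 pp3:1 pp4:1
Op 7: write(P0, v0, 178). refcount(pp0)=1 -> write in place. 5 ppages; refcounts: pp0:1 pp1:1 pp2:2 pp3:1 pp4:1
Op 8: fork(P0) -> P2. 5 ppages; refcounts: pp0:2 pp1:1 pp2:3 pp3:2 pp4:1
Op 9: read(P0, v1) -> 157. No state change.

Answer: 2 1 3 2 1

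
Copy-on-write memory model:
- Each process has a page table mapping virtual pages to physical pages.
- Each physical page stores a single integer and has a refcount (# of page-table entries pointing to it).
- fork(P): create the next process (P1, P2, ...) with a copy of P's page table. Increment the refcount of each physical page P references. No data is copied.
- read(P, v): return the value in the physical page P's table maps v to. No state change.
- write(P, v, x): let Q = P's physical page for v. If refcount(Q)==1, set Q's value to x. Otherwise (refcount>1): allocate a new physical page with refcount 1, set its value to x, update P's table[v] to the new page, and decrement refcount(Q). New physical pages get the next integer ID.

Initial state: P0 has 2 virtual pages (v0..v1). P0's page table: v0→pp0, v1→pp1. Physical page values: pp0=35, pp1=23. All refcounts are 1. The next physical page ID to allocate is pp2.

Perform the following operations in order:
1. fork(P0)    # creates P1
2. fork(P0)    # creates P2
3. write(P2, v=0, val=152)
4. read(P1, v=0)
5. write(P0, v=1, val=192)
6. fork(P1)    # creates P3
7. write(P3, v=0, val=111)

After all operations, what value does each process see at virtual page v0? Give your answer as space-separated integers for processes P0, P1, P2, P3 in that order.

Op 1: fork(P0) -> P1. 2 ppages; refcounts: pp0:2 pp1:2
Op 2: fork(P0) -> P2. 2 ppages; refcounts: pp0:3 pp1:3
Op 3: write(P2, v0, 152). refcount(pp0)=3>1 -> COPY to pp2. 3 ppages; refcounts: pp0:2 pp1:3 pp2:1
Op 4: read(P1, v0) -> 35. No state change.
Op 5: write(P0, v1, 192). refcount(pp1)=3>1 -> COPY to pp3. 4 ppages; refcounts: pp0:2 pp1:2 pp2:1 pp3:1
Op 6: fork(P1) -> P3. 4 ppages; refcounts: pp0:3 pp1:3 pp2:1 pp3:1
Op 7: write(P3, v0, 111). refcount(pp0)=3>1 -> COPY to pp4. 5 ppages; refcounts: pp0:2 pp1:3 pp2:1 pp3:1 pp4:1
P0: v0 -> pp0 = 35
P1: v0 -> pp0 = 35
P2: v0 -> pp2 = 152
P3: v0 -> pp4 = 111

Answer: 35 35 152 111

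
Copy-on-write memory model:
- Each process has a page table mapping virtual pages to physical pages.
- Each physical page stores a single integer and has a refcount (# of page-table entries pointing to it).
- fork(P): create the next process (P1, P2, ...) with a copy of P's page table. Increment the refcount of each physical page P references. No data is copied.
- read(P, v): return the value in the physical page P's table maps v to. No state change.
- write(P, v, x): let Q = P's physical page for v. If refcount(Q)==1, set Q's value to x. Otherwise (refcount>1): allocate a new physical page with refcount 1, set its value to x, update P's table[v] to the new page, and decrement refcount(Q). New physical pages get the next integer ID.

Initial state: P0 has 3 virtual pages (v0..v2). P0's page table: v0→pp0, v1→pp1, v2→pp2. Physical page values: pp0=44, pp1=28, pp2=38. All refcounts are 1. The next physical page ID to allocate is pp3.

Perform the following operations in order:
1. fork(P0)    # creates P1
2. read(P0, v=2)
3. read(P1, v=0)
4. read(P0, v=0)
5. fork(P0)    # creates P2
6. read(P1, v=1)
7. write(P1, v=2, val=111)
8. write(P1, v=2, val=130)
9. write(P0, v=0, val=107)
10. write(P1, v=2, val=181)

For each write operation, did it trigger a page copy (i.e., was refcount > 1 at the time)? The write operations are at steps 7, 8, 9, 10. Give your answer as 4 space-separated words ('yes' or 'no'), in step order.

Op 1: fork(P0) -> P1. 3 ppages; refcounts: pp0:2 pp1:2 pp2:2
Op 2: read(P0, v2) -> 38. No state change.
Op 3: read(P1, v0) -> 44. No state change.
Op 4: read(P0, v0) -> 44. No state change.
Op 5: fork(P0) -> P2. 3 ppages; refcounts: pp0:3 pp1:3 pp2:3
Op 6: read(P1, v1) -> 28. No state change.
Op 7: write(P1, v2, 111). refcount(pp2)=3>1 -> COPY to pp3. 4 ppages; refcounts: pp0:3 pp1:3 pp2:2 pp3:1
Op 8: write(P1, v2, 130). refcount(pp3)=1 -> write in place. 4 ppages; refcounts: pp0:3 pp1:3 pp2:2 pp3:1
Op 9: write(P0, v0, 107). refcount(pp0)=3>1 -> COPY to pp4. 5 ppages; refcounts: pp0:2 pp1:3 pp2:2 pp3:1 pp4:1
Op 10: write(P1, v2, 181). refcount(pp3)=1 -> write in place. 5 ppages; refcounts: pp0:2 pp1:3 pp2:2 pp3:1 pp4:1

yes no yes no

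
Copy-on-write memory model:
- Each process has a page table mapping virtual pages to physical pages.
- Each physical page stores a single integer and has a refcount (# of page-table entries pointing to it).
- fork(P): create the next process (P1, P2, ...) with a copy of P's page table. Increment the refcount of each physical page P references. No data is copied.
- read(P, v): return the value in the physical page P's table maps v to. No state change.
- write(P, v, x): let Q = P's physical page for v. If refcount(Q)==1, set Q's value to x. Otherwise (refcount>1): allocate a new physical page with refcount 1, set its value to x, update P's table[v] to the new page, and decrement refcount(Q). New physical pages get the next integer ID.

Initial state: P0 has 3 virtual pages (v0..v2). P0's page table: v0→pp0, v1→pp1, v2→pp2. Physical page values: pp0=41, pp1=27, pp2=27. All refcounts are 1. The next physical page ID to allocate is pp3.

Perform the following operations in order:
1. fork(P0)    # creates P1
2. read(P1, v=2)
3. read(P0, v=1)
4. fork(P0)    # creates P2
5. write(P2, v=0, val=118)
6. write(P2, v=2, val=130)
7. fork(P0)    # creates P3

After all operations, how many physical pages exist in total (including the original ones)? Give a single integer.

Op 1: fork(P0) -> P1. 3 ppages; refcounts: pp0:2 pp1:2 pp2:2
Op 2: read(P1, v2) -> 27. No state change.
Op 3: read(P0, v1) -> 27. No state change.
Op 4: fork(P0) -> P2. 3 ppages; refcounts: pp0:3 pp1:3 pp2:3
Op 5: write(P2, v0, 118). refcount(pp0)=3>1 -> COPY to pp3. 4 ppages; refcounts: pp0:2 pp1:3 pp2:3 pp3:1
Op 6: write(P2, v2, 130). refcount(pp2)=3>1 -> COPY to pp4. 5 ppages; refcounts: pp0:2 pp1:3 pp2:2 pp3:1 pp4:1
Op 7: fork(P0) -> P3. 5 ppages; refcounts: pp0:3 pp1:4 pp2:3 pp3:1 pp4:1

Answer: 5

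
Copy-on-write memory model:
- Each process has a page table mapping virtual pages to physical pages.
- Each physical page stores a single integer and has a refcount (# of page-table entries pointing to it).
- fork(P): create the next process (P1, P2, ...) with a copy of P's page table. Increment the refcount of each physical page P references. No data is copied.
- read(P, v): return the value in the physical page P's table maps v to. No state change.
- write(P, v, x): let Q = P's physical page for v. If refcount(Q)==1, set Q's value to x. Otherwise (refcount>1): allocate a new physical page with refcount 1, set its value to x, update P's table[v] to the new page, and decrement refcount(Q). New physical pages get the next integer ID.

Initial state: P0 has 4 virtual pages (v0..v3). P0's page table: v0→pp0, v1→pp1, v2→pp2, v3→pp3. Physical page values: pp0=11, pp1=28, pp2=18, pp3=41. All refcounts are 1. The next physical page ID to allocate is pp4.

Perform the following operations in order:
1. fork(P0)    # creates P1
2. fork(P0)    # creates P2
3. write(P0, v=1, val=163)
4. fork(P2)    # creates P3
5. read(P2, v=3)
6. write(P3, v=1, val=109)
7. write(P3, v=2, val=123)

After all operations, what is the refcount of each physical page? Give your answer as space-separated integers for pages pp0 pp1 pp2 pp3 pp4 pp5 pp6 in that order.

Op 1: fork(P0) -> P1. 4 ppages; refcounts: pp0:2 pp1:2 pp2:2 pp3:2
Op 2: fork(P0) -> P2. 4 ppages; refcounts: pp0:3 pp1:3 pp2:3 pp3:3
Op 3: write(P0, v1, 163). refcount(pp1)=3>1 -> COPY to pp4. 5 ppages; refcounts: pp0:3 pp1:2 pp2:3 pp3:3 pp4:1
Op 4: fork(P2) -> P3. 5 ppages; refcounts: pp0:4 pp1:3 pp2:4 pp3:4 pp4:1
Op 5: read(P2, v3) -> 41. No state change.
Op 6: write(P3, v1, 109). refcount(pp1)=3>1 -> COPY to pp5. 6 ppages; refcounts: pp0:4 pp1:2 pp2:4 pp3:4 pp4:1 pp5:1
Op 7: write(P3, v2, 123). refcount(pp2)=4>1 -> COPY to pp6. 7 ppages; refcounts: pp0:4 pp1:2 pp2:3 pp3:4 pp4:1 pp5:1 pp6:1

Answer: 4 2 3 4 1 1 1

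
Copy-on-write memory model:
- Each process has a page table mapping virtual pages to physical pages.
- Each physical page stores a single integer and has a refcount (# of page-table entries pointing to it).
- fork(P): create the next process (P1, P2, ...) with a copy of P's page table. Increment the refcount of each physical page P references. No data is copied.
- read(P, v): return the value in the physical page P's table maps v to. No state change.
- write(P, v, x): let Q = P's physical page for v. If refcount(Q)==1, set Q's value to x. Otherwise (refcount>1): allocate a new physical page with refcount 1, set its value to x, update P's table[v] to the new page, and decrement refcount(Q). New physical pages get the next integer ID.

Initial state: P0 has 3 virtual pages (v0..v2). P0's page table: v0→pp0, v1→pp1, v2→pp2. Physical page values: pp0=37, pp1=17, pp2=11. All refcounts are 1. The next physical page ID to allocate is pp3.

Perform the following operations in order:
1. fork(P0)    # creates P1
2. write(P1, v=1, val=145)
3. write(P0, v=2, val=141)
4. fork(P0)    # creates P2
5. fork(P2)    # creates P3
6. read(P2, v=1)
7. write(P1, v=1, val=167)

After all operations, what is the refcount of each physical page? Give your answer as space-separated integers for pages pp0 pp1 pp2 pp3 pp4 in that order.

Answer: 4 3 1 1 3

Derivation:
Op 1: fork(P0) -> P1. 3 ppages; refcounts: pp0:2 pp1:2 pp2:2
Op 2: write(P1, v1, 145). refcount(pp1)=2>1 -> COPY to pp3. 4 ppages; refcounts: pp0:2 pp1:1 pp2:2 pp3:1
Op 3: write(P0, v2, 141). refcount(pp2)=2>1 -> COPY to pp4. 5 ppages; refcounts: pp0:2 pp1:1 pp2:1 pp3:1 pp4:1
Op 4: fork(P0) -> P2. 5 ppages; refcounts: pp0:3 pp1:2 pp2:1 pp3:1 pp4:2
Op 5: fork(P2) -> P3. 5 ppages; refcounts: pp0:4 pp1:3 pp2:1 pp3:1 pp4:3
Op 6: read(P2, v1) -> 17. No state change.
Op 7: write(P1, v1, 167). refcount(pp3)=1 -> write in place. 5 ppages; refcounts: pp0:4 pp1:3 pp2:1 pp3:1 pp4:3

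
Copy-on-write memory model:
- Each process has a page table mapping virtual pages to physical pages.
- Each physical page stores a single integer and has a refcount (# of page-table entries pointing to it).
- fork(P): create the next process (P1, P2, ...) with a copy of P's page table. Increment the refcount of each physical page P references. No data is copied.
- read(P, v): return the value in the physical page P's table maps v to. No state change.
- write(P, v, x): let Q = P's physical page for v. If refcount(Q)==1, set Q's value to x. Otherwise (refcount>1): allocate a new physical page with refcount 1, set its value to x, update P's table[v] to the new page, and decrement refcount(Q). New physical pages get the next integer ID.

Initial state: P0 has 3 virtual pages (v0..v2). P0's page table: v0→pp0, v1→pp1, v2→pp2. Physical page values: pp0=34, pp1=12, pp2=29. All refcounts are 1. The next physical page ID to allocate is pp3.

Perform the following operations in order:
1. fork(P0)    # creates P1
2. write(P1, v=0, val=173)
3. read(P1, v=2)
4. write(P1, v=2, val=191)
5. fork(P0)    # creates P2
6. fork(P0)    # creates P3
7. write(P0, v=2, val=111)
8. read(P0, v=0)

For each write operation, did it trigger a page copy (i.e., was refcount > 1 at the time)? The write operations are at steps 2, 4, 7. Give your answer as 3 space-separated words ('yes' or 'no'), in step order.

Op 1: fork(P0) -> P1. 3 ppages; refcounts: pp0:2 pp1:2 pp2:2
Op 2: write(P1, v0, 173). refcount(pp0)=2>1 -> COPY to pp3. 4 ppages; refcounts: pp0:1 pp1:2 pp2:2 pp3:1
Op 3: read(P1, v2) -> 29. No state change.
Op 4: write(P1, v2, 191). refcount(pp2)=2>1 -> COPY to pp4. 5 ppages; refcounts: pp0:1 pp1:2 pp2:1 pp3:1 pp4:1
Op 5: fork(P0) -> P2. 5 ppages; refcounts: pp0:2 pp1:3 pp2:2 pp3:1 pp4:1
Op 6: fork(P0) -> P3. 5 ppages; refcounts: pp0:3 pp1:4 pp2:3 pp3:1 pp4:1
Op 7: write(P0, v2, 111). refcount(pp2)=3>1 -> COPY to pp5. 6 ppages; refcounts: pp0:3 pp1:4 pp2:2 pp3:1 pp4:1 pp5:1
Op 8: read(P0, v0) -> 34. No state change.

yes yes yes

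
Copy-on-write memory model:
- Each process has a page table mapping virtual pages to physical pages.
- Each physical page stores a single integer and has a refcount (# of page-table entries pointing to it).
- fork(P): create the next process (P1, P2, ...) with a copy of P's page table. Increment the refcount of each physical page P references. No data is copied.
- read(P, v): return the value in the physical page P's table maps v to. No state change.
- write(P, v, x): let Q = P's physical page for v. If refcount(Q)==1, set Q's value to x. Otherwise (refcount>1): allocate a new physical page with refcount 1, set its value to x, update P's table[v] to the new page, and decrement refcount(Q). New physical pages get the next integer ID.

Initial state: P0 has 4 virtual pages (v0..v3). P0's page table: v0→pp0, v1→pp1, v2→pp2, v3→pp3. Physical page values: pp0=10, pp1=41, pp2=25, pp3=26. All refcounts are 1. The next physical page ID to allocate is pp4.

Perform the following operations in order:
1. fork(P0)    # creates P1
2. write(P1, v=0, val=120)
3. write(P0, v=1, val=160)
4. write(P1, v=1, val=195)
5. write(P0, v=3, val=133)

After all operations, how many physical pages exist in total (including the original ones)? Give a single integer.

Answer: 7

Derivation:
Op 1: fork(P0) -> P1. 4 ppages; refcounts: pp0:2 pp1:2 pp2:2 pp3:2
Op 2: write(P1, v0, 120). refcount(pp0)=2>1 -> COPY to pp4. 5 ppages; refcounts: pp0:1 pp1:2 pp2:2 pp3:2 pp4:1
Op 3: write(P0, v1, 160). refcount(pp1)=2>1 -> COPY to pp5. 6 ppages; refcounts: pp0:1 pp1:1 pp2:2 pp3:2 pp4:1 pp5:1
Op 4: write(P1, v1, 195). refcount(pp1)=1 -> write in place. 6 ppages; refcounts: pp0:1 pp1:1 pp2:2 pp3:2 pp4:1 pp5:1
Op 5: write(P0, v3, 133). refcount(pp3)=2>1 -> COPY to pp6. 7 ppages; refcounts: pp0:1 pp1:1 pp2:2 pp3:1 pp4:1 pp5:1 pp6:1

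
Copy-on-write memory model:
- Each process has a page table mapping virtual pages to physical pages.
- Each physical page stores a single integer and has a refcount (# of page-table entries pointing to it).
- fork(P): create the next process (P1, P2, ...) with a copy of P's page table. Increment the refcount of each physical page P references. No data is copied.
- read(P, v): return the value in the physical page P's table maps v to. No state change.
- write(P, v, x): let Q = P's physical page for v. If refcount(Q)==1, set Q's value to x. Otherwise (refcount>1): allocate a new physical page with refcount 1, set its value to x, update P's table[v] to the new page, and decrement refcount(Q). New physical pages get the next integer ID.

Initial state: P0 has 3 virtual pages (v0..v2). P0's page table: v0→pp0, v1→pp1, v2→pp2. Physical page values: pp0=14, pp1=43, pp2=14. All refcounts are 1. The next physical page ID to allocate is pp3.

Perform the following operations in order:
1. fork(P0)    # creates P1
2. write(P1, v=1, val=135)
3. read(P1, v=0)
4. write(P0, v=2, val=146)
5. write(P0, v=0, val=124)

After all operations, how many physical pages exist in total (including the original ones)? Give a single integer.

Answer: 6

Derivation:
Op 1: fork(P0) -> P1. 3 ppages; refcounts: pp0:2 pp1:2 pp2:2
Op 2: write(P1, v1, 135). refcount(pp1)=2>1 -> COPY to pp3. 4 ppages; refcounts: pp0:2 pp1:1 pp2:2 pp3:1
Op 3: read(P1, v0) -> 14. No state change.
Op 4: write(P0, v2, 146). refcount(pp2)=2>1 -> COPY to pp4. 5 ppages; refcounts: pp0:2 pp1:1 pp2:1 pp3:1 pp4:1
Op 5: write(P0, v0, 124). refcount(pp0)=2>1 -> COPY to pp5. 6 ppages; refcounts: pp0:1 pp1:1 pp2:1 pp3:1 pp4:1 pp5:1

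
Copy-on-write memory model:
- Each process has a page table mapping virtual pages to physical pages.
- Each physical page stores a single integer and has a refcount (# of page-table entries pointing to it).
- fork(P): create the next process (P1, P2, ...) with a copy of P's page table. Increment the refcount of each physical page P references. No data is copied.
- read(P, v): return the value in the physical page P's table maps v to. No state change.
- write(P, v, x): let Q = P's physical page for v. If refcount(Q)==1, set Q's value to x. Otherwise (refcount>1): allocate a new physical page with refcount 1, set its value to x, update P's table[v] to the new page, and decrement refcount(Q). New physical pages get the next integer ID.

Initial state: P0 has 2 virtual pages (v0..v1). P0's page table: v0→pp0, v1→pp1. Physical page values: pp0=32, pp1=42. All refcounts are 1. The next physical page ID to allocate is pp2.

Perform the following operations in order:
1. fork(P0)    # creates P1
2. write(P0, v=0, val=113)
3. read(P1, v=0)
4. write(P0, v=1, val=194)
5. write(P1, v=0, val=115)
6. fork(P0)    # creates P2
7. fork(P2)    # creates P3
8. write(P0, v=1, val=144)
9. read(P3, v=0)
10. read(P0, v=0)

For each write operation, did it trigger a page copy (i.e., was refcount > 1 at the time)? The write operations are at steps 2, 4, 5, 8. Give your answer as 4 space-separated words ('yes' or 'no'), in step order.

Op 1: fork(P0) -> P1. 2 ppages; refcounts: pp0:2 pp1:2
Op 2: write(P0, v0, 113). refcount(pp0)=2>1 -> COPY to pp2. 3 ppages; refcounts: pp0:1 pp1:2 pp2:1
Op 3: read(P1, v0) -> 32. No state change.
Op 4: write(P0, v1, 194). refcount(pp1)=2>1 -> COPY to pp3. 4 ppages; refcounts: pp0:1 pp1:1 pp2:1 pp3:1
Op 5: write(P1, v0, 115). refcount(pp0)=1 -> write in place. 4 ppages; refcounts: pp0:1 pp1:1 pp2:1 pp3:1
Op 6: fork(P0) -> P2. 4 ppages; refcounts: pp0:1 pp1:1 pp2:2 pp3:2
Op 7: fork(P2) -> P3. 4 ppages; refcounts: pp0:1 pp1:1 pp2:3 pp3:3
Op 8: write(P0, v1, 144). refcount(pp3)=3>1 -> COPY to pp4. 5 ppages; refcounts: pp0:1 pp1:1 pp2:3 pp3:2 pp4:1
Op 9: read(P3, v0) -> 113. No state change.
Op 10: read(P0, v0) -> 113. No state change.

yes yes no yes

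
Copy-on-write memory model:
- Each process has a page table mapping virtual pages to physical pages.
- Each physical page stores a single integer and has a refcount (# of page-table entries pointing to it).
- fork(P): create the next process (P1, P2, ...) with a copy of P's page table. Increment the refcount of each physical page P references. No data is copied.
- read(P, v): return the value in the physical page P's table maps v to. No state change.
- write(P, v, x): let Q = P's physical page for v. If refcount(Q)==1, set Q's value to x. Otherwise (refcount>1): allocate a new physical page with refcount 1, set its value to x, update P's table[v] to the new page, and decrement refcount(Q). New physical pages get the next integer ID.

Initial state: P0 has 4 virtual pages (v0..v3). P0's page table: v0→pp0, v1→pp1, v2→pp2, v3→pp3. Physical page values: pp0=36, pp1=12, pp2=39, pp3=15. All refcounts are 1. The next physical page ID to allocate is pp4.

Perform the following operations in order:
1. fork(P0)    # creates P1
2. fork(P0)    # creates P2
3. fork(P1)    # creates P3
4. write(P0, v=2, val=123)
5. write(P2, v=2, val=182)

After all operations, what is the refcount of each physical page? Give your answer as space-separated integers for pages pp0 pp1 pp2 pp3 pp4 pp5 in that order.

Answer: 4 4 2 4 1 1

Derivation:
Op 1: fork(P0) -> P1. 4 ppages; refcounts: pp0:2 pp1:2 pp2:2 pp3:2
Op 2: fork(P0) -> P2. 4 ppages; refcounts: pp0:3 pp1:3 pp2:3 pp3:3
Op 3: fork(P1) -> P3. 4 ppages; refcounts: pp0:4 pp1:4 pp2:4 pp3:4
Op 4: write(P0, v2, 123). refcount(pp2)=4>1 -> COPY to pp4. 5 ppages; refcounts: pp0:4 pp1:4 pp2:3 pp3:4 pp4:1
Op 5: write(P2, v2, 182). refcount(pp2)=3>1 -> COPY to pp5. 6 ppages; refcounts: pp0:4 pp1:4 pp2:2 pp3:4 pp4:1 pp5:1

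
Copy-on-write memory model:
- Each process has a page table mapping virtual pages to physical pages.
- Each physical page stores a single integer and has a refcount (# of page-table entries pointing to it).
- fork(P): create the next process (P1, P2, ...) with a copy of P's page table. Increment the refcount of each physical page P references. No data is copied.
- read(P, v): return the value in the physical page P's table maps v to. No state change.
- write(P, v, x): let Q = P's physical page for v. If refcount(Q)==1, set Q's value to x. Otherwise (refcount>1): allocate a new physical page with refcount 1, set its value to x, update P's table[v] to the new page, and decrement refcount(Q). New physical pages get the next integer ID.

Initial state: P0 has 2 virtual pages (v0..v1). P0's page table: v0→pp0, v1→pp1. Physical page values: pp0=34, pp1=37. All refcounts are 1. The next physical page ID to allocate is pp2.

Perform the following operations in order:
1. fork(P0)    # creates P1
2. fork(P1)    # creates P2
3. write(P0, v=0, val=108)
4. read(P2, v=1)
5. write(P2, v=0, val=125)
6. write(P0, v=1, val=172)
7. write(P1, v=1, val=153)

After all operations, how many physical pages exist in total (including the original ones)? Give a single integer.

Op 1: fork(P0) -> P1. 2 ppages; refcounts: pp0:2 pp1:2
Op 2: fork(P1) -> P2. 2 ppages; refcounts: pp0:3 pp1:3
Op 3: write(P0, v0, 108). refcount(pp0)=3>1 -> COPY to pp2. 3 ppages; refcounts: pp0:2 pp1:3 pp2:1
Op 4: read(P2, v1) -> 37. No state change.
Op 5: write(P2, v0, 125). refcount(pp0)=2>1 -> COPY to pp3. 4 ppages; refcounts: pp0:1 pp1:3 pp2:1 pp3:1
Op 6: write(P0, v1, 172). refcount(pp1)=3>1 -> COPY to pp4. 5 ppages; refcounts: pp0:1 pp1:2 pp2:1 pp3:1 pp4:1
Op 7: write(P1, v1, 153). refcount(pp1)=2>1 -> COPY to pp5. 6 ppages; refcounts: pp0:1 pp1:1 pp2:1 pp3:1 pp4:1 pp5:1

Answer: 6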